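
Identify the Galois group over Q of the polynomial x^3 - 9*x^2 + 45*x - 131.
3T2: S_3

The polynomial is an irreducible cubic over Q and its discriminant is -90828, which is not a perfect square. For an irreducible cubic, a non-square discriminant gives Galois group S_3.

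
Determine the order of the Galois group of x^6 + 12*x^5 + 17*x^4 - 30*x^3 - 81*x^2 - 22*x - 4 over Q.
24

The degree of the splitting field over Q equals the order of the Galois group, so first determine the group. The polynomial f is an irreducible sextic over Q, so G = Gal(f/Q) is one of the 16 transitive subgroups 6T1, ..., 6T16 of S_6. The discriminant of f is 1293145189867584 = 35960328^2, a perfect square, so G is contained in A_6. The transitive groups of degree 6 contained in A_6 are: A_4 (6T4, order 12), S_4 (6T7, order 24), (C_3 x C_3) : C_4 (6T10, order 36), PSL(2,5) (6T12, order 60), A_6 (6T15, order 360). By Dedekind's theorem, for a prime p not dividing disc(f) the degrees of the irreducible factors of f mod p form the cycle type of an element of G. Factoring f modulo the 79 such primes p <= 421 (skipping 2, 3, 229, which divide the discriminant), each new pattern first appears at: mod 5: f = (x^3 + x + 4)(x^3 + 2x^2 + x + 4), pattern 3+3; mod 7: f = (x^2 + 3x + 6)(x^4 + 2x^3 + 5x^2 + 6x + 4), pattern 4+2; mod 23: f = (x + 2)(x + 3)(x^2 + 10x + 8)(x^2 + 20x + 21), pattern 2+2+1+1; mod 193: f = (x + 12)(x + 22)(x + 40)(x + 76)(x + 85)(x + 163), pattern 1+1+1+1+1+1. No other pattern occurs in this range, so the set of observed cycle types is {3+3, 4+2, 2+2+1+1, 1+1+1+1+1+1}. The candidates containing elements of all these cycle types are S_4 (6T7) of order 24, (C_3 x C_3) : C_4 (6T10) of order 36, A_6 (6T15) of order 360; the others are excluded. The observed types are precisely the cycle types that occur in S_4 (6T7). Each of the other remaining candidates has further cycle types, and by the Chebotarev density theorem the matching factorization patterns would occur for a proportion of primes equal to their share of the group: (C_3 x C_3) : C_4 (6T10) additionally contains elements of type 3+1+1+1 (4 of its 36 elements, about 11% of primes); A_6 (6T15) additionally contains elements of type 5+1, 3+1+1+1 (184 of its 360 elements, about 51% of primes). None of the 79 primes tested shows any such pattern (for each of these groups the chance of that is below 10^-4), which rules them out. Hence G = S_4 (6T7), of order 24. The Galois group S_4 (6T7) has order 24, so the splitting field has degree 24 over Q.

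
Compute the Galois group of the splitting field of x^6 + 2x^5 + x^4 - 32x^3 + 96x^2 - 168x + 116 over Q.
The polynomial f is an irreducible sextic over Q, so G = Gal(f/Q) is one of the 16 transitive subgroups 6T1, ..., 6T16 of S_6. The discriminant of f is -1080641454080000, which is not a perfect square, so G is not contained in A_6. The transitive groups of degree 6 not contained in A_6 are: C_6 (6T1, order 6), S_3 (6T2, order 6), D_6 (6T3, order 12), C_3 x S_3 (6T5, order 18), A_4 x C_2 (6T6, order 24), S_4 (6T8, order 24), S_3 x S_3 (6T9, order 36), S_4 x C_2 (6T11, order 48), (S_3 x S_3) : C_2 (6T13, order 72), PGL(2,5) (6T14, order 120), S_6 (6T16, order 720). By Dedekind's theorem, for a prime p not dividing disc(f) the degrees of the irreducible factors of f mod p form the cycle type of an element of G. Factoring f modulo the 22 such primes p <= 89 (skipping 2, 5, which divide the discriminant), each new pattern first appears at: mod 3: f = (x^3 + 2x + 1)(x^3 + 2x^2 + 2x + 2), pattern 3+3; mod 7: f = (x^2 + x + 6)(x^2 + 3x + 5)(x^2 + 5x + 2), pattern 2+2+2; mod 13: f = (x + 8)(x + 11)(x^4 + 9x^3 + 2x^2 + 9x + 9), pattern 4+1+1; mod 43: f = (x + 34)(x + 39)(x^2 + 23x + 11)(x^2 + 35x + 32), pattern 2+2+1+1. No other pattern occurs in this range, so the set of observed cycle types is {3+3, 2+2+2, 4+1+1, 2+2+1+1}. The candidates containing elements of all these cycle types are S_4 (6T8) of order 24, S_4 x C_2 (6T11) of order 48, PGL(2,5) (6T14) of order 120, S_6 (6T16) of order 720; the others are excluded. The observed types are precisely the cycle types that occur in S_4 (6T8) (apart from the identity). Each of the other remaining candidates has further cycle types, and by the Chebotarev density theorem the matching factorization patterns would occur for a proportion of primes equal to their share of the group: S_4 x C_2 (6T11) additionally contains elements of type 6, 4+2, 2+1+1+1+1 (17 of its 48 elements, about 35% of primes); PGL(2,5) (6T14) additionally contains elements of type 6, 5+1 (44 of its 120 elements, about 37% of primes); S_6 (6T16) additionally contains elements of type 6, 5+1, 4+2, 3+2+1, 3+1+1+1, 2+1+1+1+1 (529 of its 720 elements, about 73% of primes). None of the 22 primes tested shows any such pattern (for each of these groups the chance of that is below 10^-4), which rules them out. Hence G = S_4 (6T8), of order 24.

S_4 (also written S4-)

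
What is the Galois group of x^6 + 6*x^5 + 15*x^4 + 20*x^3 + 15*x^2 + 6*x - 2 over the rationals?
The polynomial f is an irreducible sextic over Q, so G = Gal(f/Q) is one of the 16 transitive subgroups 6T1, ..., 6T16 of S_6. The discriminant of f is 11337408, which is not a perfect square, so G is not contained in A_6. The transitive groups of degree 6 not contained in A_6 are: C_6 (6T1, order 6), S_3 (6T2, order 6), D_6 (6T3, order 12), C_3 x S_3 (6T5, order 18), A_4 x C_2 (6T6, order 24), S_4 (6T8, order 24), S_3 x S_3 (6T9, order 36), S_4 x C_2 (6T11, order 48), (S_3 x S_3) : C_2 (6T13, order 72), PGL(2,5) (6T14, order 120), S_6 (6T16, order 720). By Dedekind's theorem, for a prime p not dividing disc(f) the degrees of the irreducible factors of f mod p form the cycle type of an element of G. Factoring f modulo the 79 such primes p <= 419 (skipping 2, 3, which divide the discriminant), each new pattern first appears at: mod 5: f = (x^2 + 2)(x^2 + 2x + 4)(x^2 + 4x + 1), pattern 2+2+2; mod 7: f = (x^6 + 6x^5 + x^4 + 6x^3 + x^2 + 6x + 5), pattern 6; mod 11: f = (x + 4)(x + 9)(x^2 + 5x + 2)(x^2 + 10x + 7), pattern 2+2+1+1; mod 13: f = (x^3 + 3x^2 + 3x + 5)(x^3 + 3x^2 + 3x + 10), pattern 3+3; mod 61: f = (x + 3)(x + 27)(x + 29)(x + 34)(x + 36)(x + 60), pattern 1+1+1+1+1+1. No other pattern occurs in this range, so the set of observed cycle types is {2+2+2, 6, 2+2+1+1, 3+3, 1+1+1+1+1+1}. The candidates containing elements of all these cycle types are D_6 (6T3) of order 12, A_4 x C_2 (6T6) of order 24, S_3 x S_3 (6T9) of order 36, S_4 x C_2 (6T11) of order 48, (S_3 x S_3) : C_2 (6T13) of order 72, PGL(2,5) (6T14) of order 120, S_6 (6T16) of order 720; the others are excluded. The observed types are precisely the cycle types that occur in D_6 (6T3). Each of the other remaining candidates has further cycle types, and by the Chebotarev density theorem the matching factorization patterns would occur for a proportion of primes equal to their share of the group: A_4 x C_2 (6T6) additionally contains elements of type 2+1+1+1+1 (3 of its 24 elements, about 12% of primes); S_3 x S_3 (6T9) additionally contains elements of type 3+1+1+1 (4 of its 36 elements, about 11% of primes); S_4 x C_2 (6T11) additionally contains elements of type 4+2, 4+1+1, 2+1+1+1+1 (15 of its 48 elements, about 31% of primes); (S_3 x S_3) : C_2 (6T13) additionally contains elements of type 4+2, 3+2+1, 3+1+1+1, 2+1+1+1+1 (40 of its 72 elements, about 56% of primes); PGL(2,5) (6T14) additionally contains elements of type 5+1, 4+1+1 (54 of its 120 elements, about 45% of primes); S_6 (6T16) additionally contains elements of type 5+1, 4+2, 4+1+1, 3+2+1, 3+1+1+1, 2+1+1+1+1 (499 of its 720 elements, about 69% of primes). None of the 79 primes tested shows any such pattern (for each of these groups the chance of that is below 10^-4), which rules them out. Hence G = D_6 (6T3), of order 12.

D_6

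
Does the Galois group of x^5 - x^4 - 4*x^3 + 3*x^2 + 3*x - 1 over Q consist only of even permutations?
The polynomial is irreducible of degree 5 over Q. Its discriminant is 14641 = 121^2, a perfect square. A Galois group lies in the alternating group exactly when the discriminant is a square in Q, so the Galois group (C_5) is contained in A_5.

Yes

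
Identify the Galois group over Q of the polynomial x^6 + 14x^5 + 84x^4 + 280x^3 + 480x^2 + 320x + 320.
The polynomial f is an irreducible sextic over Q, so G = Gal(f/Q) is one of the 16 transitive subgroups 6T1, ..., 6T16 of S_6. The discriminant of f is 564385546240000 = 23756800^2, a perfect square, so G is contained in A_6. The transitive groups of degree 6 contained in A_6 are: A_4 (6T4, order 12), S_4 (6T7, order 24), (C_3 x C_3) : C_4 (6T10, order 36), PSL(2,5) (6T12, order 60), A_6 (6T15, order 360). By Dedekind's theorem, for a prime p not dividing disc(f) the degrees of the irreducible factors of f mod p form the cycle type of an element of G. Factoring f modulo the 19 such primes p <= 79 (skipping 2, 5, 29, which divide the discriminant), each new pattern first appears at: mod 3: f = (x^2 + x + 2)(x^4 + x^3 + 2x + 1), pattern 4+2; mod 11: f = (x^3 + 8x + 5)(x^3 + 3x^2 + 10x + 9), pattern 3+3; mod 19: f = (x + 5)(x + 7)(x^2 + 9x + 10)(x^2 + 12x + 2), pattern 2+2+1+1; mod 61: f = (x + 11)(x + 25)(x + 58)(x^3 + 42x^2 + 56x + 51), pattern 3+1+1+1. No other pattern occurs in this range, so the set of observed cycle types is {4+2, 3+3, 2+2+1+1, 3+1+1+1}. The candidates containing elements of all these cycle types are (C_3 x C_3) : C_4 (6T10) of order 36, A_6 (6T15) of order 360; the others are excluded. The observed types are precisely the cycle types that occur in (C_3 x C_3) : C_4 (6T10) (apart from the identity). Each of the other remaining candidates has further cycle types, and by the Chebotarev density theorem the matching factorization patterns would occur for a proportion of primes equal to their share of the group: A_6 (6T15) additionally contains elements of type 5+1 (144 of its 360 elements, about 40% of primes). None of the 19 primes tested shows any such pattern (for each of these groups the chance of that is below 10^-4), which rules them out. Hence G = (C_3 x C_3) : C_4 (6T10), of order 36.

(C_3 x C_3) : C_4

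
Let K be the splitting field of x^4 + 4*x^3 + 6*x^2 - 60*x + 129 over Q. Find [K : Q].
The degree of the splitting field over Q equals the order of the Galois group, so first determine the group. The polynomial is an irreducible quartic over Q and its discriminant is 1358954496 = 36864^2, a perfect square, so the Galois group is contained in A_4. The resolvent cubic y^3 - 6*y^2 - 756*y - 2568 is irreducible over Q. An irreducible resolvent with square discriminant gives A_4. The Galois group A_4 (4T4) has order 12, so the splitting field has degree 12 over Q.

12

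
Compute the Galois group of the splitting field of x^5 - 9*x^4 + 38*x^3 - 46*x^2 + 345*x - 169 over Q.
5T2: D_5

The polynomial f is an irreducible quintic over Q, so G = Gal(f/Q) is a transitive subgroup of S_5: one of C_5 (5T1, order 5), D_5 (5T2, order 10), F_20 (5T3, order 20), A_5 (5T4, order 60) or S_5 (5T5, order 120). The discriminant of f is 1217507491840000 = 34892800^2, a perfect square, so G is contained in A_5. The transitive groups of degree 5 contained in A_5 are: C_5 (5T1, order 5), D_5 (5T2, order 10), A_5 (5T4, order 60). By Dedekind's theorem, for a prime p not dividing disc(f) the degrees of the irreducible factors of f mod p form the cycle type of an element of G. Factoring f modulo the 23 such primes p <= 103 (skipping 2, 5, 29, 47, which divide the discriminant), each new pattern first appears at: mod 3: f = (x^5 + 2x^3 + 2x^2 + 2), pattern 5; mod 11: f = (x + 5)(x^2 + 1)(x^2 + 8x + 8), pattern 2+2+1; mod 83: f = (x + 35)(x + 66)(x + 67)(x + 77)(x + 78), pattern 1+1+1+1+1. No other pattern occurs in this range, so the set of observed cycle types is {5, 2+2+1, 1+1+1+1+1}. The candidates containing elements of all these cycle types are D_5 (5T2) of order 10, A_5 (5T4) of order 60; the others are excluded. The observed types are precisely the cycle types that occur in D_5 (5T2). Each of the other remaining candidates has further cycle types, and by the Chebotarev density theorem the matching factorization patterns would occur for a proportion of primes equal to their share of the group: A_5 (5T4) additionally contains elements of type 3+1+1 (20 of its 60 elements, about 33% of primes). None of the 23 primes tested shows any such pattern (for each of these groups the chance of that is below 10^-4), which rules them out. Hence G = D_5 (5T2), of order 10.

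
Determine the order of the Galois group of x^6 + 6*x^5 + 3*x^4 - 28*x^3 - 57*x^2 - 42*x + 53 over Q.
24

The degree of the splitting field over Q equals the order of the Galois group, so first determine the group. The polynomial f is an irreducible sextic over Q, so G = Gal(f/Q) is one of the 16 transitive subgroups 6T1, ..., 6T16 of S_6. The discriminant of f is -450868486864896, which is not a perfect square, so G is not contained in A_6. The transitive groups of degree 6 not contained in A_6 are: C_6 (6T1, order 6), S_3 (6T2, order 6), D_6 (6T3, order 12), C_3 x S_3 (6T5, order 18), A_4 x C_2 (6T6, order 24), S_4 (6T8, order 24), S_3 x S_3 (6T9, order 36), S_4 x C_2 (6T11, order 48), (S_3 x S_3) : C_2 (6T13, order 72), PGL(2,5) (6T14, order 120), S_6 (6T16, order 720). By Dedekind's theorem, for a prime p not dividing disc(f) the degrees of the irreducible factors of f mod p form the cycle type of an element of G. Factoring f modulo the 33 such primes p <= 149 (skipping 2, 3, which divide the discriminant), each new pattern first appears at: mod 5: f = (x^3 + 3x + 3)(x^3 + x^2 + 1), pattern 3+3; mod 7: f = (x^6 + 6x^5 + 3x^4 + 6x^2 + 4), pattern 6; mod 17: f = (x + 5)(x + 14)(x^2 + 2x + 8)(x^2 + 2x + 15), pattern 2+2+1+1; mod 19: f = (x + 6)(x + 8)(x + 13)(x + 15)(x^2 + 2x + 6), pattern 2+1+1+1+1; mod 71: f = (x^2 + 2x + 4)(x^2 + 2x + 19)(x^2 + 2x + 39), pattern 2+2+2. No other pattern occurs in this range, so the set of observed cycle types is {3+3, 6, 2+2+1+1, 2+1+1+1+1, 2+2+2}. The candidates containing elements of all these cycle types are A_4 x C_2 (6T6) of order 24, S_4 x C_2 (6T11) of order 48, (S_3 x S_3) : C_2 (6T13) of order 72, S_6 (6T16) of order 720; the others are excluded. The observed types are precisely the cycle types that occur in A_4 x C_2 (6T6) (apart from the identity). Each of the other remaining candidates has further cycle types, and by the Chebotarev density theorem the matching factorization patterns would occur for a proportion of primes equal to their share of the group: S_4 x C_2 (6T11) additionally contains elements of type 4+2, 4+1+1 (12 of its 48 elements, about 25% of primes); (S_3 x S_3) : C_2 (6T13) additionally contains elements of type 4+2, 3+2+1, 3+1+1+1 (34 of its 72 elements, about 47% of primes); S_6 (6T16) additionally contains elements of type 5+1, 4+2, 4+1+1, 3+2+1, 3+1+1+1 (484 of its 720 elements, about 67% of primes). None of the 33 primes tested shows any such pattern (for each of these groups the chance of that is below 10^-4), which rules them out. Hence G = A_4 x C_2 (6T6), of order 24. The Galois group A_4 x C_2 (6T6) has order 24, so the splitting field has degree 24 over Q.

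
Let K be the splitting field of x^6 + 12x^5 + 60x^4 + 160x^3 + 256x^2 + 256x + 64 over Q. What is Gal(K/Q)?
S_4

The polynomial f is an irreducible sextic over Q, so G = Gal(f/Q) is one of the 16 transitive subgroups 6T1, ..., 6T16 of S_6. The discriminant of f is 66039417143296 = 8126464^2, a perfect square, so G is contained in A_6. The transitive groups of degree 6 contained in A_6 are: A_4 (6T4, order 12), S_4 (6T7, order 24), (C_3 x C_3) : C_4 (6T10, order 36), PSL(2,5) (6T12, order 60), A_6 (6T15, order 360). By Dedekind's theorem, for a prime p not dividing disc(f) the degrees of the irreducible factors of f mod p form the cycle type of an element of G. Factoring f modulo the 79 such primes p <= 419 (skipping 2, 31, which divide the discriminant), each new pattern first appears at: mod 3: f = (x^2 + x + 2)(x^4 + 2x^3 + 2x^2 + x + 2), pattern 4+2; mod 5: f = (x^3 + 3x^2 + 2x + 2)(x^3 + 4x^2 + x + 2), pattern 3+3; mod 11: f = (x + 7)(x + 8)(x^2 + x + 4)(x^2 + 7x + 5), pattern 2+2+1+1; mod 67: f = (x + 6)(x + 8)(x + 24)(x + 47)(x + 63)(x + 65), pattern 1+1+1+1+1+1. No other pattern occurs in this range, so the set of observed cycle types is {4+2, 3+3, 2+2+1+1, 1+1+1+1+1+1}. The candidates containing elements of all these cycle types are S_4 (6T7) of order 24, (C_3 x C_3) : C_4 (6T10) of order 36, A_6 (6T15) of order 360; the others are excluded. The observed types are precisely the cycle types that occur in S_4 (6T7). Each of the other remaining candidates has further cycle types, and by the Chebotarev density theorem the matching factorization patterns would occur for a proportion of primes equal to their share of the group: (C_3 x C_3) : C_4 (6T10) additionally contains elements of type 3+1+1+1 (4 of its 36 elements, about 11% of primes); A_6 (6T15) additionally contains elements of type 5+1, 3+1+1+1 (184 of its 360 elements, about 51% of primes). None of the 79 primes tested shows any such pattern (for each of these groups the chance of that is below 10^-4), which rules them out. Hence G = S_4 (6T7), of order 24.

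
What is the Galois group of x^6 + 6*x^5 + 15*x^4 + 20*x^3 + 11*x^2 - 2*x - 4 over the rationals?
The polynomial f is an irreducible sextic over Q, so G = Gal(f/Q) is one of the 16 transitive subgroups 6T1, ..., 6T16 of S_6. The discriminant of f is 3356224 = 1832^2, a perfect square, so G is contained in A_6. The transitive groups of degree 6 contained in A_6 are: A_4 (6T4, order 12), S_4 (6T7, order 24), (C_3 x C_3) : C_4 (6T10, order 36), PSL(2,5) (6T12, order 60), A_6 (6T15, order 360). By Dedekind's theorem, for a prime p not dividing disc(f) the degrees of the irreducible factors of f mod p form the cycle type of an element of G. Factoring f modulo the 79 such primes p <= 419 (skipping 2, 229, which divide the discriminant), each new pattern first appears at: mod 3: f = (x^3 + x^2 + x + 2)(x^3 + 2x^2 + 1), pattern 3+3; mod 7: f = (x^2 + 2x + 5)(x^4 + 4x^3 + 2x^2 + 3x + 2), pattern 4+2; mod 23: f = (x + 10)(x + 15)(x^2 + x + 18)(x^2 + 3x + 20), pattern 2+2+1+1; mod 193: f = (x + 88)(x + 91)(x + 94)(x + 101)(x + 104)(x + 107), pattern 1+1+1+1+1+1. No other pattern occurs in this range, so the set of observed cycle types is {3+3, 4+2, 2+2+1+1, 1+1+1+1+1+1}. The candidates containing elements of all these cycle types are S_4 (6T7) of order 24, (C_3 x C_3) : C_4 (6T10) of order 36, A_6 (6T15) of order 360; the others are excluded. The observed types are precisely the cycle types that occur in S_4 (6T7). Each of the other remaining candidates has further cycle types, and by the Chebotarev density theorem the matching factorization patterns would occur for a proportion of primes equal to their share of the group: (C_3 x C_3) : C_4 (6T10) additionally contains elements of type 3+1+1+1 (4 of its 36 elements, about 11% of primes); A_6 (6T15) additionally contains elements of type 5+1, 3+1+1+1 (184 of its 360 elements, about 51% of primes). None of the 79 primes tested shows any such pattern (for each of these groups the chance of that is below 10^-4), which rules them out. Hence G = S_4 (6T7), of order 24.

S_4, S_4(6d), the S_4-action on 6 points inside A_6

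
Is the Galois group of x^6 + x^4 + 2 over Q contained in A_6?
The polynomial is irreducible of degree 6 over Q. Its discriminant is -1722368, which is not a perfect square. A Galois group lies in the alternating group exactly when the discriminant is a square in Q, so the Galois group (S_4 x C_2) is not contained in A_6.

No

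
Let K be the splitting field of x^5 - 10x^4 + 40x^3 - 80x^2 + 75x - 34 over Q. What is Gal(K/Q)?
D_5 (also written D5)

The polynomial f is an irreducible quintic over Q, so G = Gal(f/Q) is a transitive subgroup of S_5: one of C_5 (5T1, order 5), D_5 (5T2, order 10), F_20 (5T3, order 20), A_5 (5T4, order 60) or S_5 (5T5, order 120). The discriminant of f is 64000000 = 8000^2, a perfect square, so G is contained in A_5. The transitive groups of degree 5 contained in A_5 are: C_5 (5T1, order 5), D_5 (5T2, order 10), A_5 (5T4, order 60). By Dedekind's theorem, for a prime p not dividing disc(f) the degrees of the irreducible factors of f mod p form the cycle type of an element of G. Factoring f modulo the 23 such primes p <= 97 (skipping 2, 5, which divide the discriminant), each new pattern first appears at: mod 3: f = (x + 1)(x^2 + 1)(x^2 + x + 2), pattern 2+2+1; mod 7: f = (x^5 + 4x^4 + 5x^3 + 4x^2 + 5x + 1), pattern 5. No other pattern occurs in this range, so the set of observed cycle types is {2+2+1, 5}. The candidates containing elements of all these cycle types are D_5 (5T2) of order 10, A_5 (5T4) of order 60; the others are excluded. The observed types are precisely the cycle types that occur in D_5 (5T2) (apart from the identity). Each of the other remaining candidates has further cycle types, and by the Chebotarev density theorem the matching factorization patterns would occur for a proportion of primes equal to their share of the group: A_5 (5T4) additionally contains elements of type 3+1+1 (20 of its 60 elements, about 33% of primes). None of the 23 primes tested shows any such pattern (for each of these groups the chance of that is below 10^-4), which rules them out. Hence G = D_5 (5T2), of order 10.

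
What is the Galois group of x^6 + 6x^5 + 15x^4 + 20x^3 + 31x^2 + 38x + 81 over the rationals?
S_4 x C_2 (also written S4xC2)

The polynomial f is an irreducible sextic over Q, so G = Gal(f/Q) is one of the 16 transitive subgroups 6T1, ..., 6T16 of S_6. The discriminant of f is -66039417143296, which is not a perfect square, so G is not contained in A_6. The transitive groups of degree 6 not contained in A_6 are: C_6 (6T1, order 6), S_3 (6T2, order 6), D_6 (6T3, order 12), C_3 x S_3 (6T5, order 18), A_4 x C_2 (6T6, order 24), S_4 (6T8, order 24), S_3 x S_3 (6T9, order 36), S_4 x C_2 (6T11, order 48), (S_3 x S_3) : C_2 (6T13, order 72), PGL(2,5) (6T14, order 120), S_6 (6T16, order 720). By Dedekind's theorem, for a prime p not dividing disc(f) the degrees of the irreducible factors of f mod p form the cycle type of an element of G. Factoring f modulo the 17 such primes p <= 67 (skipping 2, 31, which divide the discriminant), each new pattern first appears at: mod 3: f = (x)(x + 2)(x^4 + x^3 + x^2 + 1), pattern 4+1+1; mod 5: f = (x^3 + 2x^2 + 4x + 4)(x^3 + 4x^2 + 3x + 4), pattern 3+3; mod 7: f = (x^6 + 6x^5 + x^4 + 6x^3 + 3x^2 + 3x + 4), pattern 6; mod 11: f = (x^2 + 5)(x^2 + 2x + 4)(x^2 + 4x + 9), pattern 2+2+2; mod 13: f = (x^2 + 2x + 12)(x^4 + 4x^3 + 8x^2 + 8x + 10), pattern 4+2; mod 37: f = (x + 11)(x + 28)(x^2 + 20x + 9)(x^2 + 21x + 10), pattern 2+2+1+1; mod 47: f = (x + 11)(x + 19)(x + 30)(x + 38)(x^2 + 2x + 2), pattern 2+1+1+1+1. No other pattern occurs in this range, so the set of observed cycle types is {4+1+1, 3+3, 6, 2+2+2, 4+2, 2+2+1+1, 2+1+1+1+1}. The candidates containing elements of all these cycle types are S_4 x C_2 (6T11) of order 48, S_6 (6T16) of order 720; the others are excluded. The observed types are precisely the cycle types that occur in S_4 x C_2 (6T11) (apart from the identity). Each of the other remaining candidates has further cycle types, and by the Chebotarev density theorem the matching factorization patterns would occur for a proportion of primes equal to their share of the group: S_6 (6T16) additionally contains elements of type 5+1, 3+2+1, 3+1+1+1 (304 of its 720 elements, about 42% of primes). None of the 17 primes tested shows any such pattern (for each of these groups the chance of that is below 10^-4), which rules them out. Hence G = S_4 x C_2 (6T11), of order 48.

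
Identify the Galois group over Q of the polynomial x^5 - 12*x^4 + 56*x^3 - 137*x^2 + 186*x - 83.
D_5, the dihedral group of order 10

The polynomial f is an irreducible quintic over Q, so G = Gal(f/Q) is a transitive subgroup of S_5: one of C_5 (5T1, order 5), D_5 (5T2, order 10), F_20 (5T3, order 20), A_5 (5T4, order 60) or S_5 (5T5, order 120). The discriminant of f is 380445025 = 19505^2, a perfect square, so G is contained in A_5. The transitive groups of degree 5 contained in A_5 are: C_5 (5T1, order 5), D_5 (5T2, order 10), A_5 (5T4, order 60). By Dedekind's theorem, for a prime p not dividing disc(f) the degrees of the irreducible factors of f mod p form the cycle type of an element of G. Factoring f modulo the 23 such primes p <= 101 (skipping 5, 47, 83, which divide the discriminant), each new pattern first appears at: mod 2: f = (x^5 + x^2 + 1), pattern 5; mod 11: f = (x + 10)(x^2 + 4x + 9)(x^2 + 7x + 8), pattern 2+2+1. No other pattern occurs in this range, so the set of observed cycle types is {5, 2+2+1}. The candidates containing elements of all these cycle types are D_5 (5T2) of order 10, A_5 (5T4) of order 60; the others are excluded. The observed types are precisely the cycle types that occur in D_5 (5T2) (apart from the identity). Each of the other remaining candidates has further cycle types, and by the Chebotarev density theorem the matching factorization patterns would occur for a proportion of primes equal to their share of the group: A_5 (5T4) additionally contains elements of type 3+1+1 (20 of its 60 elements, about 33% of primes). None of the 23 primes tested shows any such pattern (for each of these groups the chance of that is below 10^-4), which rules them out. Hence G = D_5 (5T2), of order 10.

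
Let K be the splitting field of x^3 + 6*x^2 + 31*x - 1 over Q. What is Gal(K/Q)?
3T2: S_3

The polynomial is an irreducible cubic over Q and its discriminant is -87079, which is not a perfect square. For an irreducible cubic, a non-square discriminant gives Galois group S_3.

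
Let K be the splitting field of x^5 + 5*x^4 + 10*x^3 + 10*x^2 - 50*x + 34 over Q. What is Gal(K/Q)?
A_5, the alternating group on 5 letters

The polynomial f is an irreducible quintic over Q, so G = Gal(f/Q) is a transitive subgroup of S_5: one of C_5 (5T1, order 5), D_5 (5T2, order 10), F_20 (5T3, order 20), A_5 (5T4, order 60) or S_5 (5T5, order 120). The discriminant of f is 58564000000 = 242000^2, a perfect square, so G is contained in A_5. The transitive groups of degree 5 contained in A_5 are: C_5 (5T1, order 5), D_5 (5T2, order 10), A_5 (5T4, order 60). By Dedekind's theorem, for a prime p not dividing disc(f) the degrees of the irreducible factors of f mod p form the cycle type of an element of G. Factoring f modulo the 3 such primes p <= 13 (skipping 2, 5, 11, which divide the discriminant), each new pattern first appears at: mod 3: f = (x^5 + 2x^4 + x^3 + x^2 + x + 1), pattern 5; mod 13: f = (x + 7)(x + 9)(x^3 + 2x^2 + 6x + 9), pattern 3+1+1. No other pattern occurs in this range, so the set of observed cycle types is {5, 3+1+1}. Among the candidates above, the only group containing elements of all these cycle types is A_5 (5T4) — each of C_5 (5T1), D_5 (5T2) lacks at least one of them. Hence G = A_5 (5T4), of order 60.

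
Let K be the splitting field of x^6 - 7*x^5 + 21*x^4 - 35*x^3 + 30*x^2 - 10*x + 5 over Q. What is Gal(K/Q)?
(C_3 x C_3) : C_4 (order 36)

The polynomial f is an irreducible sextic over Q, so G = Gal(f/Q) is one of the 16 transitive subgroups 6T1, ..., 6T16 of S_6. The discriminant of f is 525625 = 725^2, a perfect square, so G is contained in A_6. The transitive groups of degree 6 contained in A_6 are: A_4 (6T4, order 12), S_4 (6T7, order 24), (C_3 x C_3) : C_4 (6T10, order 36), PSL(2,5) (6T12, order 60), A_6 (6T15, order 360). By Dedekind's theorem, for a prime p not dividing disc(f) the degrees of the irreducible factors of f mod p form the cycle type of an element of G. Factoring f modulo the 19 such primes p <= 73 (skipping 5, 29, which divide the discriminant), each new pattern first appears at: mod 2: f = (x^2 + x + 1)(x^4 + x + 1), pattern 4+2; mod 11: f = (x^3 + 2x + 9)(x^3 + 4x^2 + 8x + 3), pattern 3+3; mod 19: f = (x + 6)(x + 7)(x^2 + 5x + 12)(x^2 + 13x + 10), pattern 2+2+1+1; mod 61: f = (x + 18)(x + 25)(x + 32)(x^3 + 40x^2 + 14x + 47), pattern 3+1+1+1. No other pattern occurs in this range, so the set of observed cycle types is {4+2, 3+3, 2+2+1+1, 3+1+1+1}. The candidates containing elements of all these cycle types are (C_3 x C_3) : C_4 (6T10) of order 36, A_6 (6T15) of order 360; the others are excluded. The observed types are precisely the cycle types that occur in (C_3 x C_3) : C_4 (6T10) (apart from the identity). Each of the other remaining candidates has further cycle types, and by the Chebotarev density theorem the matching factorization patterns would occur for a proportion of primes equal to their share of the group: A_6 (6T15) additionally contains elements of type 5+1 (144 of its 360 elements, about 40% of primes). None of the 19 primes tested shows any such pattern (for each of these groups the chance of that is below 10^-4), which rules them out. Hence G = (C_3 x C_3) : C_4 (6T10), of order 36.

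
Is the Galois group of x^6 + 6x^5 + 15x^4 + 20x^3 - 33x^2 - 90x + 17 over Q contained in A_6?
The polynomial is irreducible of degree 6 over Q. Its discriminant is -450868486864896, which is not a perfect square. A Galois group lies in the alternating group exactly when the discriminant is a square in Q, so the Galois group (A_4 x C_2) is not contained in A_6.

No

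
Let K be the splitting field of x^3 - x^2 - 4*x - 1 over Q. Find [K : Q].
The degree of the splitting field over Q equals the order of the Galois group, so first determine the group. The polynomial is an irreducible cubic over Q and its discriminant is 169 = 13^2, a perfect square. For an irreducible cubic, a square discriminant forces the Galois group to be A_3, the cyclic group of order 3. The Galois group C_3 (3T1) has order 3, so the splitting field has degree 3 over Q.

3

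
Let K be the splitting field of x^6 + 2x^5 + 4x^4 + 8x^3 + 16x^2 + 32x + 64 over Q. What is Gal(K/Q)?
C_6, the cyclic group of order 6

The polynomial f is an irreducible sextic over Q, so G = Gal(f/Q) is one of the 16 transitive subgroups 6T1, ..., 6T16 of S_6. The discriminant of f is -18046378835968, which is not a perfect square, so G is not contained in A_6. The transitive groups of degree 6 not contained in A_6 are: C_6 (6T1, order 6), S_3 (6T2, order 6), D_6 (6T3, order 12), C_3 x S_3 (6T5, order 18), A_4 x C_2 (6T6, order 24), S_4 (6T8, order 24), S_3 x S_3 (6T9, order 36), S_4 x C_2 (6T11, order 48), (S_3 x S_3) : C_2 (6T13, order 72), PGL(2,5) (6T14, order 120), S_6 (6T16, order 720). By Dedekind's theorem, for a prime p not dividing disc(f) the degrees of the irreducible factors of f mod p form the cycle type of an element of G. Factoring f modulo the 37 such primes p <= 167 (skipping 2, 7, which divide the discriminant), each new pattern first appears at: mod 3: f = (x^6 + 2x^5 + x^4 + 2x^3 + x^2 + 2x + 1), pattern 6; mod 11: f = (x^3 + 3x^2 + 2x + 3)(x^3 + 10x^2 + 5x + 3), pattern 3+3; mod 13: f = (x^2 + 6x + 4)(x^2 + 10x + 4)(x^2 + 12x + 4), pattern 2+2+2; mod 29: f = (x + 8)(x + 10)(x + 12)(x + 15)(x + 18)(x + 26), pattern 1+1+1+1+1+1. No other pattern occurs in this range, so the set of observed cycle types is {6, 3+3, 2+2+2, 1+1+1+1+1+1}. The candidates containing elements of all these cycle types are C_6 (6T1) of order 6, D_6 (6T3) of order 12, C_3 x S_3 (6T5) of order 18, A_4 x C_2 (6T6) of order 24, S_3 x S_3 (6T9) of order 36, S_4 x C_2 (6T11) of order 48, (S_3 x S_3) : C_2 (6T13) of order 72, PGL(2,5) (6T14) of order 120, S_6 (6T16) of order 720; the others are excluded. The observed types are precisely the cycle types that occur in C_6 (6T1). Each of the other remaining candidates has further cycle types, and by the Chebotarev density theorem the matching factorization patterns would occur for a proportion of primes equal to their share of the group: D_6 (6T3) additionally contains elements of type 2+2+1+1 (3 of its 12 elements, about 25% of primes); C_3 x S_3 (6T5) additionally contains elements of type 3+1+1+1 (4 of its 18 elements, about 22% of primes); A_4 x C_2 (6T6) additionally contains elements of type 2+2+1+1, 2+1+1+1+1 (6 of its 24 elements, about 25% of primes); S_3 x S_3 (6T9) additionally contains elements of type 3+1+1+1, 2+2+1+1 (13 of its 36 elements, about 36% of primes); S_4 x C_2 (6T11) additionally contains elements of type 4+2, 4+1+1, 2+2+1+1, 2+1+1+1+1 (24 of its 48 elements, about 50% of primes); (S_3 x S_3) : C_2 (6T13) additionally contains elements of type 4+2, 3+2+1, 3+1+1+1, 2+2+1+1, 2+1+1+1+1 (49 of its 72 elements, about 68% of primes); PGL(2,5) (6T14) additionally contains elements of type 5+1, 4+1+1, 2+2+1+1 (69 of its 120 elements, about 58% of primes); S_6 (6T16) additionally contains elements of type 5+1, 4+2, 4+1+1, 3+2+1, 3+1+1+1, 2+2+1+1, 2+1+1+1+1 (544 of its 720 elements, about 76% of primes). None of the 37 primes tested shows any such pattern (for each of these groups the chance of that is below 10^-4), which rules them out. Hence G = C_6 (6T1), of order 6.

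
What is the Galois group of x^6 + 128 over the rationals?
6T3: D_6

The polynomial f is an irreducible sextic over Q, so G = Gal(f/Q) is one of the 16 transitive subgroups 6T1, ..., 6T16 of S_6. The discriminant of f is -1603087953297408, which is not a perfect square, so G is not contained in A_6. The transitive groups of degree 6 not contained in A_6 are: C_6 (6T1, order 6), S_3 (6T2, order 6), D_6 (6T3, order 12), C_3 x S_3 (6T5, order 18), A_4 x C_2 (6T6, order 24), S_4 (6T8, order 24), S_3 x S_3 (6T9, order 36), S_4 x C_2 (6T11, order 48), (S_3 x S_3) : C_2 (6T13, order 72), PGL(2,5) (6T14, order 120), S_6 (6T16, order 720). By Dedekind's theorem, for a prime p not dividing disc(f) the degrees of the irreducible factors of f mod p form the cycle type of an element of G. Factoring f modulo the 79 such primes p <= 419 (skipping 2, 3, which divide the discriminant), each new pattern first appears at: mod 5: f = (x^2 + 2)(x^2 + x + 2)(x^2 + 4x + 2), pattern 2+2+2; mod 7: f = (x^6 + 2), pattern 6; mod 11: f = (x + 4)(x + 7)(x^2 + 4x + 5)(x^2 + 7x + 5), pattern 2+2+1+1; mod 19: f = (x^3 + 9)(x^3 + 10), pattern 3+3; mod 43: f = (x + 1)(x + 6)(x + 7)(x + 36)(x + 37)(x + 42), pattern 1+1+1+1+1+1. No other pattern occurs in this range, so the set of observed cycle types is {2+2+2, 6, 2+2+1+1, 3+3, 1+1+1+1+1+1}. The candidates containing elements of all these cycle types are D_6 (6T3) of order 12, A_4 x C_2 (6T6) of order 24, S_3 x S_3 (6T9) of order 36, S_4 x C_2 (6T11) of order 48, (S_3 x S_3) : C_2 (6T13) of order 72, PGL(2,5) (6T14) of order 120, S_6 (6T16) of order 720; the others are excluded. The observed types are precisely the cycle types that occur in D_6 (6T3). Each of the other remaining candidates has further cycle types, and by the Chebotarev density theorem the matching factorization patterns would occur for a proportion of primes equal to their share of the group: A_4 x C_2 (6T6) additionally contains elements of type 2+1+1+1+1 (3 of its 24 elements, about 12% of primes); S_3 x S_3 (6T9) additionally contains elements of type 3+1+1+1 (4 of its 36 elements, about 11% of primes); S_4 x C_2 (6T11) additionally contains elements of type 4+2, 4+1+1, 2+1+1+1+1 (15 of its 48 elements, about 31% of primes); (S_3 x S_3) : C_2 (6T13) additionally contains elements of type 4+2, 3+2+1, 3+1+1+1, 2+1+1+1+1 (40 of its 72 elements, about 56% of primes); PGL(2,5) (6T14) additionally contains elements of type 5+1, 4+1+1 (54 of its 120 elements, about 45% of primes); S_6 (6T16) additionally contains elements of type 5+1, 4+2, 4+1+1, 3+2+1, 3+1+1+1, 2+1+1+1+1 (499 of its 720 elements, about 69% of primes). None of the 79 primes tested shows any such pattern (for each of these groups the chance of that is below 10^-4), which rules them out. Hence G = D_6 (6T3), of order 12.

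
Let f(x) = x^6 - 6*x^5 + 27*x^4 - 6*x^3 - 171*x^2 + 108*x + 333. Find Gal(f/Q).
S_3 x S_3 (order 36)

The polynomial f is an irreducible sextic over Q, so G = Gal(f/Q) is one of the 16 transitive subgroups 6T1, ..., 6T16 of S_6. The discriminant of f is 407330802770688, which is not a perfect square, so G is not contained in A_6. The transitive groups of degree 6 not contained in A_6 are: C_6 (6T1, order 6), S_3 (6T2, order 6), D_6 (6T3, order 12), C_3 x S_3 (6T5, order 18), A_4 x C_2 (6T6, order 24), S_4 (6T8, order 24), S_3 x S_3 (6T9, order 36), S_4 x C_2 (6T11, order 48), (S_3 x S_3) : C_2 (6T13, order 72), PGL(2,5) (6T14, order 120), S_6 (6T16, order 720). By Dedekind's theorem, for a prime p not dividing disc(f) the degrees of the irreducible factors of f mod p form the cycle type of an element of G. Factoring f modulo the 22 such primes p <= 97 (skipping 2, 3, 37, which divide the discriminant), each new pattern first appears at: mod 5: f = (x^6 + 4x^5 + 2x^4 + 4x^3 + 4x^2 + 3x + 3), pattern 6; mod 11: f = (x + 9)(x + 10)(x^2 + 9x + 10)(x^2 + 10x + 4), pattern 2+2+1+1; mod 13: f = (x + 2)(x + 9)(x + 12)(x^3 + 10x^2 + 11x + 1), pattern 3+1+1+1; mod 31: f = (x^2 + x + 9)(x^2 + 7x + 7)(x^2 + 17x + 23), pattern 2+2+2; mod 97: f = (x^3 + 94x^2 + 46x + 31)(x^3 + 94x^2 + 69x + 17), pattern 3+3. No other pattern occurs in this range, so the set of observed cycle types is {6, 2+2+1+1, 3+1+1+1, 2+2+2, 3+3}. The candidates containing elements of all these cycle types are S_3 x S_3 (6T9) of order 36, (S_3 x S_3) : C_2 (6T13) of order 72, S_6 (6T16) of order 720; the others are excluded. The observed types are precisely the cycle types that occur in S_3 x S_3 (6T9) (apart from the identity). Each of the other remaining candidates has further cycle types, and by the Chebotarev density theorem the matching factorization patterns would occur for a proportion of primes equal to their share of the group: (S_3 x S_3) : C_2 (6T13) additionally contains elements of type 4+2, 3+2+1, 2+1+1+1+1 (36 of its 72 elements, about 50% of primes); S_6 (6T16) additionally contains elements of type 5+1, 4+2, 4+1+1, 3+2+1, 2+1+1+1+1 (459 of its 720 elements, about 64% of primes). None of the 22 primes tested shows any such pattern (for each of these groups the chance of that is below 10^-4), which rules them out. Hence G = S_3 x S_3 (6T9), of order 36.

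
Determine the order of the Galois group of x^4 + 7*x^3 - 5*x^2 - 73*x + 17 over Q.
24

The degree of the splitting field over Q equals the order of the Galois group, so first determine the group. The polynomial is an irreducible quartic over Q and its discriminant is -14582707, which is not a perfect square, so the Galois group is not contained in A_4. The resolvent cubic y^3 + 5*y^2 - 579*y - 6502 is irreducible over Q. An irreducible resolvent with non-square discriminant gives S_4. The Galois group S_4 (4T5) has order 24, so the splitting field has degree 24 over Q.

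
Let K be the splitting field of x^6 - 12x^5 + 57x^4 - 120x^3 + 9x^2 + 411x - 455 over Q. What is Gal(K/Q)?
The polynomial f is an irreducible sextic over Q, so G = Gal(f/Q) is one of the 16 transitive subgroups 6T1, ..., 6T16 of S_6. The discriminant of f is 1656708629428629, which is not a perfect square, so G is not contained in A_6. The transitive groups of degree 6 not contained in A_6 are: C_6 (6T1, order 6), S_3 (6T2, order 6), D_6 (6T3, order 12), C_3 x S_3 (6T5, order 18), A_4 x C_2 (6T6, order 24), S_4 (6T8, order 24), S_3 x S_3 (6T9, order 36), S_4 x C_2 (6T11, order 48), (S_3 x S_3) : C_2 (6T13, order 72), PGL(2,5) (6T14, order 120), S_6 (6T16, order 720). By Dedekind's theorem, for a prime p not dividing disc(f) the degrees of the irreducible factors of f mod p form the cycle type of an element of G. Factoring f modulo the 16 such primes p <= 67 (skipping 3, 7, 29, which divide the discriminant), each new pattern first appears at: mod 2: f = (x^6 + x^4 + x^2 + x + 1), pattern 6; mod 5: f = (x)(x + 3)(x^2 + x + 2)(x^2 + 4x + 1), pattern 2+2+1+1; mod 13: f = (x)(x + 2)(x + 5)(x^3 + 7x^2 + 11x + 6), pattern 3+1+1+1; mod 19: f = (x^2 + 12x + 4)(x^2 + 15x + 2)(x^2 + 18x + 12), pattern 2+2+2; mod 67: f = (x^3 + 61x^2 + 22x + 17)(x^3 + 61x^2 + 66x + 56), pattern 3+3. No other pattern occurs in this range, so the set of observed cycle types is {6, 2+2+1+1, 3+1+1+1, 2+2+2, 3+3}. The candidates containing elements of all these cycle types are S_3 x S_3 (6T9) of order 36, (S_3 x S_3) : C_2 (6T13) of order 72, S_6 (6T16) of order 720; the others are excluded. The observed types are precisely the cycle types that occur in S_3 x S_3 (6T9) (apart from the identity). Each of the other remaining candidates has further cycle types, and by the Chebotarev density theorem the matching factorization patterns would occur for a proportion of primes equal to their share of the group: (S_3 x S_3) : C_2 (6T13) additionally contains elements of type 4+2, 3+2+1, 2+1+1+1+1 (36 of its 72 elements, about 50% of primes); S_6 (6T16) additionally contains elements of type 5+1, 4+2, 4+1+1, 3+2+1, 2+1+1+1+1 (459 of its 720 elements, about 64% of primes). None of the 16 primes tested shows any such pattern (for each of these groups the chance of that is below 10^-4), which rules them out. Hence G = S_3 x S_3 (6T9), of order 36.

S_3 x S_3, the direct product S_3 x S_3 in its degree-6 action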